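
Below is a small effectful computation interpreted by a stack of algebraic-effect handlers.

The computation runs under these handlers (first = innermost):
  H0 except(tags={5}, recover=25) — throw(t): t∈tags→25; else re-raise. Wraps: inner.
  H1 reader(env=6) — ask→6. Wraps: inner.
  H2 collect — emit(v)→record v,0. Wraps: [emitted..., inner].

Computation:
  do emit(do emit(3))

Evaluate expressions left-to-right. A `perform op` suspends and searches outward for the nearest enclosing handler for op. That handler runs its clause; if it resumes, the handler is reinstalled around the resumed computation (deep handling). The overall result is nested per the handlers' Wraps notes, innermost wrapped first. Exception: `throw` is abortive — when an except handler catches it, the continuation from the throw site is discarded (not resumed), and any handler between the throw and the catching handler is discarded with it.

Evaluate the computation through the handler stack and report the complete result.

Working:
emit(3) @ H2 ⇒ out+=3
emit(0) @ H2 ⇒ out+=0
H0 returns 0
H1 returns 0
H2 returns [3, 0, 0]
= [3, 0, 0]

Answer: [3, 0, 0]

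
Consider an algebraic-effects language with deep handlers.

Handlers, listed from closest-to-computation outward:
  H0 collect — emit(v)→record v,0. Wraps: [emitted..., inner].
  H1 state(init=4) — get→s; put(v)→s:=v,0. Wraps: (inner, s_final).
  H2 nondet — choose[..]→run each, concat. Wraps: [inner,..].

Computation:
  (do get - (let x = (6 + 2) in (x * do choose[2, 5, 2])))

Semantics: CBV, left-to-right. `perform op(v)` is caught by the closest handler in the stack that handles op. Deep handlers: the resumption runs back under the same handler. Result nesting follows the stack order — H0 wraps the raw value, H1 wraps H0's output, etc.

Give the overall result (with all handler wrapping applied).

Answer: [([-12], 4), ([-36], 4), ([-12], 4)]

Step-by-step:
get @ H1 ⇒ 4
choose[2, 5, 2] @ H2
  branch[0] choose=2:
    H0 returns [-12]
    H1 returns ([-12], 4)
    H2 returns [([-12], 4)]
  branch[1] choose=5:
    H0 returns [-36]
    H1 returns ([-36], 4)
    H2 returns [([-36], 4)]
  branch[2] choose=2:
    H0 returns [-12]
    H1 returns ([-12], 4)
    H2 returns [([-12], 4)]
= [([-12], 4), ([-36], 4), ([-12], 4)]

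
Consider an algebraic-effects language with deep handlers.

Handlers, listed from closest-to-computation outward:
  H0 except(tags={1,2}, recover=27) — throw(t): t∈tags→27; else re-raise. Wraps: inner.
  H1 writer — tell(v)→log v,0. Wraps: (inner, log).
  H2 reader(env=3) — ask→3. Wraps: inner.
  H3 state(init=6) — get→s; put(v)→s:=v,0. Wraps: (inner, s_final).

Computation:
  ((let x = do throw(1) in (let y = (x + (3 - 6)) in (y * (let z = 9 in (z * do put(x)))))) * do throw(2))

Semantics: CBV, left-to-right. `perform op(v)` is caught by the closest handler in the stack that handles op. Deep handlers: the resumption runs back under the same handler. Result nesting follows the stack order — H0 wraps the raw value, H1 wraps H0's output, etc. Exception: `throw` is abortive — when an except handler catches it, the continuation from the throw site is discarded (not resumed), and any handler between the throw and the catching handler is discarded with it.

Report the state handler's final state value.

Answer: 6

Step-by-step:
throw(1) @ H0 caught ⇒ 27
H1 returns (27, ())
H2 returns (27, ())
H3 returns ((27, ()), 6)
= ((27, ()), 6)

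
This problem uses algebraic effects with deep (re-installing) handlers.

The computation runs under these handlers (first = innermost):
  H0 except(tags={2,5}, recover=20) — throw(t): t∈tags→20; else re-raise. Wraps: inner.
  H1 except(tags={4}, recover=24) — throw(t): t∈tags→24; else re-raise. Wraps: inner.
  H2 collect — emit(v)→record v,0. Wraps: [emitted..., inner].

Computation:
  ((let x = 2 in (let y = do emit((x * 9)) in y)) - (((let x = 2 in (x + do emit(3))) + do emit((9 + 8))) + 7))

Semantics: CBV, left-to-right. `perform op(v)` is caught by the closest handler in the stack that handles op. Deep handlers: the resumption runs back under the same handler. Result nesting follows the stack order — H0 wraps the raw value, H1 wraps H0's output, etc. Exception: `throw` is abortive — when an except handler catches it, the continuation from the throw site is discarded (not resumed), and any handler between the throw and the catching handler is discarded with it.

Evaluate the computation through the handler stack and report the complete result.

Working:
emit(18) @ H2 ⇒ out+=18
emit(3) @ H2 ⇒ out+=3
emit(17) @ H2 ⇒ out+=17
H0 returns -9
H1 returns -9
H2 returns [18, 3, 17, -9]
= [18, 3, 17, -9]

Answer: [18, 3, 17, -9]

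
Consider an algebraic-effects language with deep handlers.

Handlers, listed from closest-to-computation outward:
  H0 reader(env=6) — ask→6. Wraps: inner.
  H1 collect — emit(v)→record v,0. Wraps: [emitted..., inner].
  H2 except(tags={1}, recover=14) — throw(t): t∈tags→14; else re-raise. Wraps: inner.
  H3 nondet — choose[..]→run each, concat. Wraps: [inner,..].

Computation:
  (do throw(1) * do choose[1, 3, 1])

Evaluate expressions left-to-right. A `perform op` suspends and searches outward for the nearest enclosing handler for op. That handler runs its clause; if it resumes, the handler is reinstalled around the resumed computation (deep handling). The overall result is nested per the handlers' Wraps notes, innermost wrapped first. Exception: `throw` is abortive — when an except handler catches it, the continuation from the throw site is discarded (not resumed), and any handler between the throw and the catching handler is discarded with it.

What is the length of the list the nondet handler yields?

Working:
throw(1) @ H2 caught ⇒ 14
H3 returns [14]
= [14]

Answer: 1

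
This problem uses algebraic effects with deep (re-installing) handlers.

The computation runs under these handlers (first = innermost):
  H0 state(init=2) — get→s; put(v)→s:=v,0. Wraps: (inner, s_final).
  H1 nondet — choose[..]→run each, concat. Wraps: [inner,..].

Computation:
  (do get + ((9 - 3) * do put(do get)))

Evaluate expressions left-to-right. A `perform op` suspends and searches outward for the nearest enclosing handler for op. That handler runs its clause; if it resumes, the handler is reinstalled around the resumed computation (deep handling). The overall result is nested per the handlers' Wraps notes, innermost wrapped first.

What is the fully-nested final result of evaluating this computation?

Answer: [(2, 2)]

Evaluation trace:
get @ H0 ⇒ 2
get @ H0 ⇒ 2
put(2) @ H0 ⇒ s:=2
H0 returns (2, 2)
H1 returns [(2, 2)]
= [(2, 2)]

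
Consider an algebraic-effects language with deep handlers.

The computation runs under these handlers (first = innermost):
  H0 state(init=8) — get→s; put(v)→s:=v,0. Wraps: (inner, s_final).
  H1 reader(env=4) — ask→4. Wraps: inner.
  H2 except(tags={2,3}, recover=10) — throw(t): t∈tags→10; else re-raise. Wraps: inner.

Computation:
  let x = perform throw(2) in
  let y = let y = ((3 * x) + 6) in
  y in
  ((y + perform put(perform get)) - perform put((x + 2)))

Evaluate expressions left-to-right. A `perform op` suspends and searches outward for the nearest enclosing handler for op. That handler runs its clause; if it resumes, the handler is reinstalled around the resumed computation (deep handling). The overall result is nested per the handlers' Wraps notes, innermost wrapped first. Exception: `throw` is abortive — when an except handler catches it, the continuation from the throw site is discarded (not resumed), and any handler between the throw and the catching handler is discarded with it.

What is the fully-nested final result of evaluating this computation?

Answer: 10

Working:
throw(2) @ H2 caught ⇒ 10
= 10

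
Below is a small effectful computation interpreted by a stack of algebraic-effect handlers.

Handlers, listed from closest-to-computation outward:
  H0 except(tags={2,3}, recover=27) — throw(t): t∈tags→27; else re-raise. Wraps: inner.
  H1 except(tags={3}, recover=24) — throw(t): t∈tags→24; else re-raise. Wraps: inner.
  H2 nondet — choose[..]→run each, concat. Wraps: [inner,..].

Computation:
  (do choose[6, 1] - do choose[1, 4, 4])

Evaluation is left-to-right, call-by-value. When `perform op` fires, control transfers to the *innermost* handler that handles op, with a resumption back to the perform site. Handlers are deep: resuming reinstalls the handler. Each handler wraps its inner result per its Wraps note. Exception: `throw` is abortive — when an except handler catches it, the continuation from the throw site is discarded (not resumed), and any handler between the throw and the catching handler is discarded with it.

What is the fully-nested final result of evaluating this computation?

Answer: [5, 2, 2, 0, -3, -3]

Evaluation trace:
choose[6, 1] @ H2
  branch[0] choose=6:
    choose[1, 4, 4] @ H2
      branch[0] choose=1:
        H0 returns 5
        H1 returns 5
        H2 returns [5]
      branch[1] choose=4:
        H0 returns 2
        H1 returns 2
        H2 returns [2]
      branch[2] choose=4:
        H0 returns 2
        H1 returns 2
        H2 returns [2]
  branch[1] choose=1:
    choose[1, 4, 4] @ H2
      branch[0] choose=1:
        H0 returns 0
        H1 returns 0
        H2 returns [0]
      branch[1] choose=4:
        H0 returns -3
        H1 returns -3
        H2 returns [-3]
      branch[2] choose=4:
        H0 returns -3
        H1 returns -3
        H2 returns [-3]
= [5, 2, 2, 0, -3, -3]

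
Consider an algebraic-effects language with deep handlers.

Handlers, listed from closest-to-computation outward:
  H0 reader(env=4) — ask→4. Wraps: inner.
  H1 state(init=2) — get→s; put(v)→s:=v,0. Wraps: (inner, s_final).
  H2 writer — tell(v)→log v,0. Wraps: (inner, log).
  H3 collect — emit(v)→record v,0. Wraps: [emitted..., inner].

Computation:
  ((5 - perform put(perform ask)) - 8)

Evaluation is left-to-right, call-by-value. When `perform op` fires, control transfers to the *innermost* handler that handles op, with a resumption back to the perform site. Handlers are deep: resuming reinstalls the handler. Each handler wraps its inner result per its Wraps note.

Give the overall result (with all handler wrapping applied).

Working:
ask @ H0 ⇒ 4
put(4) @ H1 ⇒ s:=4
H0 returns -3
H1 returns (-3, 4)
H2 returns ((-3, 4), ())
H3 returns [((-3, 4), ())]
= [((-3, 4), ())]

Answer: [((-3, 4), ())]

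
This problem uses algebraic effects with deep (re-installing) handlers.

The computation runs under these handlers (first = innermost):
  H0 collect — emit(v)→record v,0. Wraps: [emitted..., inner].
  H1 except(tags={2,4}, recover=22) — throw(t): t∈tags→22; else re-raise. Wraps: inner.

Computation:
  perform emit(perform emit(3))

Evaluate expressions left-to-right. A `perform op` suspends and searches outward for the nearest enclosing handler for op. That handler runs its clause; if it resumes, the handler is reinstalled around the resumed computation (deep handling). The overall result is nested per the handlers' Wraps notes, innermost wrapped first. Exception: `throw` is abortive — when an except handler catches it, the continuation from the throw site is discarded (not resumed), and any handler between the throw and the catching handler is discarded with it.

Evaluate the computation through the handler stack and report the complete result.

Answer: [3, 0, 0]

Working:
emit(3) @ H0 ⇒ out+=3
emit(0) @ H0 ⇒ out+=0
H0 returns [3, 0, 0]
H1 returns [3, 0, 0]
= [3, 0, 0]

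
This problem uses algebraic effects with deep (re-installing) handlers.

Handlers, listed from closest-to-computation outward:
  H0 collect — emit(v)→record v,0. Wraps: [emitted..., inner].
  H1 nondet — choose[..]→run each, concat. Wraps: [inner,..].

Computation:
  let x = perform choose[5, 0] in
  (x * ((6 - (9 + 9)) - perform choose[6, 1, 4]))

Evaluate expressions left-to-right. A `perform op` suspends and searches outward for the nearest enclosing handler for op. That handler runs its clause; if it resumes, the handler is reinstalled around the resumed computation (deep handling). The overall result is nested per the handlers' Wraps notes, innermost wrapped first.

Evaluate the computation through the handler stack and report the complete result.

Working:
choose[5, 0] @ H1
  branch[0] choose=5:
    choose[6, 1, 4] @ H1
      branch[0] choose=6:
        H0 returns [-90]
        H1 returns [[-90]]
      branch[1] choose=1:
        H0 returns [-65]
        H1 returns [[-65]]
      branch[2] choose=4:
        H0 returns [-80]
        H1 returns [[-80]]
  branch[1] choose=0:
    choose[6, 1, 4] @ H1
      branch[0] choose=6:
        H0 returns [0]
        H1 returns [[0]]
      branch[1] choose=1:
        H0 returns [0]
        H1 returns [[0]]
      branch[2] choose=4:
        H0 returns [0]
        H1 returns [[0]]
= [[-90], [-65], [-80], [0], [0], [0]]

Answer: [[-90], [-65], [-80], [0], [0], [0]]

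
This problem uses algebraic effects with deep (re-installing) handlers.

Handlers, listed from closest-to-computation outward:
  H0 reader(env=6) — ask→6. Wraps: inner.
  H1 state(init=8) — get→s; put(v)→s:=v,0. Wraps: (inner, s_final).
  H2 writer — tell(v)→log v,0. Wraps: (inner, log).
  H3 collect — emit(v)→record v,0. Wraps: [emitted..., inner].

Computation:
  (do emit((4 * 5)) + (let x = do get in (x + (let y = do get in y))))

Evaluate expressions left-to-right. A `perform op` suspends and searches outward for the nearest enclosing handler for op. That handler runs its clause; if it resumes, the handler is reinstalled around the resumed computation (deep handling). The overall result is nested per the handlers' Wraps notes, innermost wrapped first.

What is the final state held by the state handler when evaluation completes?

Step-by-step:
emit(20) @ H3 ⇒ out+=20
get @ H1 ⇒ 8
get @ H1 ⇒ 8
H0 returns 16
H1 returns (16, 8)
H2 returns ((16, 8), ())
H3 returns [20, ((16, 8), ())]
= [20, ((16, 8), ())]

Answer: 8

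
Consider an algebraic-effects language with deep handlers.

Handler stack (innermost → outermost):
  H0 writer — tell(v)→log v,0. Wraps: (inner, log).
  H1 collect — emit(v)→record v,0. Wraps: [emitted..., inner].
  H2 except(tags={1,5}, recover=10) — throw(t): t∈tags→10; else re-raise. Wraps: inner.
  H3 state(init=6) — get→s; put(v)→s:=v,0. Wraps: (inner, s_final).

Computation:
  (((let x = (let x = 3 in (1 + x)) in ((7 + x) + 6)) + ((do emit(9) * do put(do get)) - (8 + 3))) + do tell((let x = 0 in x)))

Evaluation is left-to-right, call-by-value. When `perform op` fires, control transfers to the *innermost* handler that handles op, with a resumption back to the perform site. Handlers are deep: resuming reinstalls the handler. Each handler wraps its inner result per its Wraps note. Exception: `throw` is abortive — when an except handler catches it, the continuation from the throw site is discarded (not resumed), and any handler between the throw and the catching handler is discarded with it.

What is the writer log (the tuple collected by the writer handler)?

Answer: (0)

Working:
emit(9) @ H1 ⇒ out+=9
get @ H3 ⇒ 6
put(6) @ H3 ⇒ s:=6
tell(0) @ H0 ⇒ log+=0
H0 returns (6, (0))
H1 returns [9, (6, (0))]
H2 returns [9, (6, (0))]
H3 returns ([9, (6, (0))], 6)
= ([9, (6, (0))], 6)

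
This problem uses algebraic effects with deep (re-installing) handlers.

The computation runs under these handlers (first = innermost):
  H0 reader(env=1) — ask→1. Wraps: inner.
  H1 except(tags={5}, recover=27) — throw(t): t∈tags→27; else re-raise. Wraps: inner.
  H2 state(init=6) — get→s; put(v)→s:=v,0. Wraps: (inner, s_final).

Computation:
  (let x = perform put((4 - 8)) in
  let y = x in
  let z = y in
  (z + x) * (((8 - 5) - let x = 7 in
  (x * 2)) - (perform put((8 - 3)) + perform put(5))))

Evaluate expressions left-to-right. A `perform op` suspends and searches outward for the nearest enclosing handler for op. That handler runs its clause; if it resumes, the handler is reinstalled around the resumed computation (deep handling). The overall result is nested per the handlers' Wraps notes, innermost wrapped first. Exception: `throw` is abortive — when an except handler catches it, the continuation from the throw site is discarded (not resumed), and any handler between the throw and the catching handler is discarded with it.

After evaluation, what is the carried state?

Answer: 5

Step-by-step:
put(-4) @ H2 ⇒ s:=-4
put(5) @ H2 ⇒ s:=5
put(5) @ H2 ⇒ s:=5
H0 returns 0
H1 returns 0
H2 returns (0, 5)
= (0, 5)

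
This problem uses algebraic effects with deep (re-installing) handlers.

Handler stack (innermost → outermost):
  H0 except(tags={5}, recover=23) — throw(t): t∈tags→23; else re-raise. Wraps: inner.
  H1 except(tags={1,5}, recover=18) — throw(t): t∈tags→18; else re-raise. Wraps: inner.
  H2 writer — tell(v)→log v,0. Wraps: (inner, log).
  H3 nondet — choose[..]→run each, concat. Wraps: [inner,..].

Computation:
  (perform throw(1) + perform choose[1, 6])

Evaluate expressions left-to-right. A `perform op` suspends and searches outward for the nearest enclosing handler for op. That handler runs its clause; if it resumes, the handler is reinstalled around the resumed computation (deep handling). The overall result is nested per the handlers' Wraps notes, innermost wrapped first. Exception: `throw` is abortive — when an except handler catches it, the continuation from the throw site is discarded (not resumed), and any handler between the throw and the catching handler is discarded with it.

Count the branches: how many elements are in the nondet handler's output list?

Working:
throw(1) @ H0 re-raised
throw(1) @ H1 caught ⇒ 18
H2 returns (18, ())
H3 returns [(18, ())]
= [(18, ())]

Answer: 1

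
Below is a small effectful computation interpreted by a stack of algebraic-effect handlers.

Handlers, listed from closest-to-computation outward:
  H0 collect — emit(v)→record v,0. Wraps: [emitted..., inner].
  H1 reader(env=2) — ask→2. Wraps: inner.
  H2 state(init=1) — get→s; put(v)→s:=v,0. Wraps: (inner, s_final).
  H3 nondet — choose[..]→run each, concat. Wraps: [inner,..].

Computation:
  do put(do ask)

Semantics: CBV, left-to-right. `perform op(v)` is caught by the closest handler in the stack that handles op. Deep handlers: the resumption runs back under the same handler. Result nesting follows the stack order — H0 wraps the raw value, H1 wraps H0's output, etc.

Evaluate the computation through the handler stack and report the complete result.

Answer: [([0], 2)]

Working:
ask @ H1 ⇒ 2
put(2) @ H2 ⇒ s:=2
H0 returns [0]
H1 returns [0]
H2 returns ([0], 2)
H3 returns [([0], 2)]
= [([0], 2)]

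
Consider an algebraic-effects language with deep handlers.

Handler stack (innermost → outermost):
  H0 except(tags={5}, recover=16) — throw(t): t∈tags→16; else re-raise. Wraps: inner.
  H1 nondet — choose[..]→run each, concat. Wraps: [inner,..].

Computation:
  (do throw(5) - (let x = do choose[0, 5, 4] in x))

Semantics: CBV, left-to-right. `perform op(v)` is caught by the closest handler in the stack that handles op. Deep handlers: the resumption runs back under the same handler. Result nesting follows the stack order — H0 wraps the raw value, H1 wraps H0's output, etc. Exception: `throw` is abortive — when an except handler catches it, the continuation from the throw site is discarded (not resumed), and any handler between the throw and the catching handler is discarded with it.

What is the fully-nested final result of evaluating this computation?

Step-by-step:
throw(5) @ H0 caught ⇒ 16
H1 returns [16]
= [16]

Answer: [16]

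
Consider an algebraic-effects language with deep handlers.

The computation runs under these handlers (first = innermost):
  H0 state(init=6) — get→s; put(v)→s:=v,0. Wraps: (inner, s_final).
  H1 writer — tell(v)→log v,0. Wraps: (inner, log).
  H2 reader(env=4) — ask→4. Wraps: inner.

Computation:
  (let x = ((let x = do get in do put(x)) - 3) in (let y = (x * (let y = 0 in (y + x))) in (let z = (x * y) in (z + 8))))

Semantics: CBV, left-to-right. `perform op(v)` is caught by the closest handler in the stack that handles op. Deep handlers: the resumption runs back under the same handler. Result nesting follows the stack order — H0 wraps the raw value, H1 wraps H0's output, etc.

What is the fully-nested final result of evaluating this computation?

Answer: ((-19, 6), ())

Evaluation trace:
get @ H0 ⇒ 6
put(6) @ H0 ⇒ s:=6
H0 returns (-19, 6)
H1 returns ((-19, 6), ())
H2 returns ((-19, 6), ())
= ((-19, 6), ())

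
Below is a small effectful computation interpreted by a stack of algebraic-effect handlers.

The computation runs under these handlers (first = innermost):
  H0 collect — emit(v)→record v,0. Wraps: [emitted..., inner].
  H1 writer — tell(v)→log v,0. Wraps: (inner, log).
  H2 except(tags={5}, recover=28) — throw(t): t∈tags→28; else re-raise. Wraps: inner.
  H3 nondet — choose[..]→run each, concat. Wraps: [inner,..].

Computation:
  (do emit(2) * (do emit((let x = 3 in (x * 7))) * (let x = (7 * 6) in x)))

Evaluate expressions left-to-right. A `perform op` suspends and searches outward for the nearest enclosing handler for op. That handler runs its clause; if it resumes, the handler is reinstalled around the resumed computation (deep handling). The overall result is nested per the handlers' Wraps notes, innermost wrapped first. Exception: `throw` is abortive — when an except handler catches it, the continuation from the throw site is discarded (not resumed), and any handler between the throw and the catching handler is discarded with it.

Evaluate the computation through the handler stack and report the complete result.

Answer: [([2, 21, 0], ())]

Working:
emit(2) @ H0 ⇒ out+=2
emit(21) @ H0 ⇒ out+=21
H0 returns [2, 21, 0]
H1 returns ([2, 21, 0], ())
H2 returns ([2, 21, 0], ())
H3 returns [([2, 21, 0], ())]
= [([2, 21, 0], ())]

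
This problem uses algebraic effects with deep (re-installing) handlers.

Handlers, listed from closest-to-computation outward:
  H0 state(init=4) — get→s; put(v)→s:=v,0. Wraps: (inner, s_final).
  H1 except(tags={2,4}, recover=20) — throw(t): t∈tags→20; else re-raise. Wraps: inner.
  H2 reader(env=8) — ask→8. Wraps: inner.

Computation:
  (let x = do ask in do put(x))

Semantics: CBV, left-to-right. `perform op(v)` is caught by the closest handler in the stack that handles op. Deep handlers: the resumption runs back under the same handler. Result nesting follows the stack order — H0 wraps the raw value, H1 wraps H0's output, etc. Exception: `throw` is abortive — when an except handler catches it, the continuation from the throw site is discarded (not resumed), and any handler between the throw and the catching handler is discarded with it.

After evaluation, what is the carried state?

Step-by-step:
ask @ H2 ⇒ 8
put(8) @ H0 ⇒ s:=8
H0 returns (0, 8)
H1 returns (0, 8)
H2 returns (0, 8)
= (0, 8)

Answer: 8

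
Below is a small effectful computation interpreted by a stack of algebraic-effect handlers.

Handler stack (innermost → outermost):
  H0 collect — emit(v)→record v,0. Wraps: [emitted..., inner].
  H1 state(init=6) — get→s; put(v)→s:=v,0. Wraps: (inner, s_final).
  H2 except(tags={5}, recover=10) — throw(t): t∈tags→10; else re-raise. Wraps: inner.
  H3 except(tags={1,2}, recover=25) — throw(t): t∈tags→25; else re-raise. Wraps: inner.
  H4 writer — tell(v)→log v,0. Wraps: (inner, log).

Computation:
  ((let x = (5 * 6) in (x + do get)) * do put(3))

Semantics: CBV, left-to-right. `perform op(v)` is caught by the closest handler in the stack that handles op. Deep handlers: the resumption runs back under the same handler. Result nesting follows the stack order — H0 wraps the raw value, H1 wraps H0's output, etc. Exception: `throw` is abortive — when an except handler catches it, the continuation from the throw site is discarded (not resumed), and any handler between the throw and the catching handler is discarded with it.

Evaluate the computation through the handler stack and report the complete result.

Answer: (([0], 3), ())

Working:
get @ H1 ⇒ 6
put(3) @ H1 ⇒ s:=3
H0 returns [0]
H1 returns ([0], 3)
H2 returns ([0], 3)
H3 returns ([0], 3)
H4 returns (([0], 3), ())
= (([0], 3), ())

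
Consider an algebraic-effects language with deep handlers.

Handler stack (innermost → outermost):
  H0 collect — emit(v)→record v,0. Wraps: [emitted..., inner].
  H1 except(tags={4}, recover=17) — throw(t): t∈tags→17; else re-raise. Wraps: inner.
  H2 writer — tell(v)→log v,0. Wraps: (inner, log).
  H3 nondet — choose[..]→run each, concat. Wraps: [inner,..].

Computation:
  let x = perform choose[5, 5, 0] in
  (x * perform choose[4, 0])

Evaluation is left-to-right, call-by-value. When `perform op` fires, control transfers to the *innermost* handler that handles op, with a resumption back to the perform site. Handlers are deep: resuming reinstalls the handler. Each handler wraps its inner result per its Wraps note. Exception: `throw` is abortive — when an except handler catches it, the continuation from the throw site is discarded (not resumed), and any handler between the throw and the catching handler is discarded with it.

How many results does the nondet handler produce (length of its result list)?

Working:
choose[5, 5, 0] @ H3
  branch[0] choose=5:
    choose[4, 0] @ H3
      branch[0] choose=4:
        H0 returns [20]
        H1 returns [20]
        H2 returns ([20], ())
        H3 returns [([20], ())]
      branch[1] choose=0:
        H0 returns [0]
        H1 returns [0]
        H2 returns ([0], ())
        H3 returns [([0], ())]
  branch[1] choose=5:
    choose[4, 0] @ H3
      branch[0] choose=4:
        H0 returns [20]
        H1 returns [20]
        H2 returns ([20], ())
        H3 returns [([20], ())]
      branch[1] choose=0:
        H0 returns [0]
        H1 returns [0]
        H2 returns ([0], ())
        H3 returns [([0], ())]
  branch[2] choose=0:
    choose[4, 0] @ H3
      branch[0] choose=4:
        H0 returns [0]
        H1 returns [0]
        H2 returns ([0], ())
        H3 returns [([0], ())]
      branch[1] choose=0:
        H0 returns [0]
        H1 returns [0]
        H2 returns ([0], ())
        H3 returns [([0], ())]
= [([20], ()), ([0], ()), ([20], ()), ([0], ()), ([0], ()), ([0], ())]

Answer: 6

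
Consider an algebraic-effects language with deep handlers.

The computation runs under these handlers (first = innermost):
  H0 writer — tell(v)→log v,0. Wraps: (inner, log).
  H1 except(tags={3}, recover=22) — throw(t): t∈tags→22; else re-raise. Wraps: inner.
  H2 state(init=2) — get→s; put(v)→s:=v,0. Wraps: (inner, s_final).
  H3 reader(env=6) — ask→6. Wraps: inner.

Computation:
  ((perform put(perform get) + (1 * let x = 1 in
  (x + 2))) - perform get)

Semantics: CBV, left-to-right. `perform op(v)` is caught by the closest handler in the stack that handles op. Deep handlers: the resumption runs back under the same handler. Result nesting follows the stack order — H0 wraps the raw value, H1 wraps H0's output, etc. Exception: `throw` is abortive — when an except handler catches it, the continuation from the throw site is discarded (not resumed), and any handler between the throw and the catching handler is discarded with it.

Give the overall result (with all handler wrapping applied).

Answer: ((1, ()), 2)

Working:
get @ H2 ⇒ 2
put(2) @ H2 ⇒ s:=2
get @ H2 ⇒ 2
H0 returns (1, ())
H1 returns (1, ())
H2 returns ((1, ()), 2)
H3 returns ((1, ()), 2)
= ((1, ()), 2)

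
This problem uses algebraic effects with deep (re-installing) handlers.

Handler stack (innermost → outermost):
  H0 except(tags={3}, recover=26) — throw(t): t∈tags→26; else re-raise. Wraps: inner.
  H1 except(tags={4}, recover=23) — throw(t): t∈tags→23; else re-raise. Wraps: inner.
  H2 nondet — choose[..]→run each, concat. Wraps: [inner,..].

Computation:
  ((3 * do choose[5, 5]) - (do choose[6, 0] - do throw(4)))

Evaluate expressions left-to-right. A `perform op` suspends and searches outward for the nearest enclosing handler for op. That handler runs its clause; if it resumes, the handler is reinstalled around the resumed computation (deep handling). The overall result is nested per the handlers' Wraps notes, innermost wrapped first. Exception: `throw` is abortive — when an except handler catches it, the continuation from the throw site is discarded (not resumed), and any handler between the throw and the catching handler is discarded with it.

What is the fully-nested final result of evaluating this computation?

Evaluation trace:
choose[5, 5] @ H2
  branch[0] choose=5:
    choose[6, 0] @ H2
      branch[0] choose=6:
        throw(4) @ H0 re-raised
        throw(4) @ H1 caught ⇒ 23
        H2 returns [23]
      branch[1] choose=0:
        throw(4) @ H0 re-raised
        throw(4) @ H1 caught ⇒ 23
        H2 returns [23]
  branch[1] choose=5:
    choose[6, 0] @ H2
      branch[0] choose=6:
        throw(4) @ H0 re-raised
        throw(4) @ H1 caught ⇒ 23
        H2 returns [23]
      branch[1] choose=0:
        throw(4) @ H0 re-raised
        throw(4) @ H1 caught ⇒ 23
        H2 returns [23]
= [23, 23, 23, 23]

Answer: [23, 23, 23, 23]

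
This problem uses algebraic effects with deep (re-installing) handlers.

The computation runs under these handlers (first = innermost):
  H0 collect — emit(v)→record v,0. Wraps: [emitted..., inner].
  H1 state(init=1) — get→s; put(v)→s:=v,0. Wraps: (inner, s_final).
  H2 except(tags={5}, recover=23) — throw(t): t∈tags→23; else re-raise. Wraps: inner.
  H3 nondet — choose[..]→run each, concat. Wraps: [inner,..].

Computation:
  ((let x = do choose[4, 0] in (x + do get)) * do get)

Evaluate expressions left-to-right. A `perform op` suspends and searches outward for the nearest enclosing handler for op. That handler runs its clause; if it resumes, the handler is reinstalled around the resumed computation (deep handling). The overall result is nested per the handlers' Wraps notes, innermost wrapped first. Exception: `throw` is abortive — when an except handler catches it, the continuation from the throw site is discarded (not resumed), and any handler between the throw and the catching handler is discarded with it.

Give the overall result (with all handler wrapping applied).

Answer: [([5], 1), ([1], 1)]

Evaluation trace:
choose[4, 0] @ H3
  branch[0] choose=4:
    get @ H1 ⇒ 1
    get @ H1 ⇒ 1
    H0 returns [5]
    H1 returns ([5], 1)
    H2 returns ([5], 1)
    H3 returns [([5], 1)]
  branch[1] choose=0:
    get @ H1 ⇒ 1
    get @ H1 ⇒ 1
    H0 returns [1]
    H1 returns ([1], 1)
    H2 returns ([1], 1)
    H3 returns [([1], 1)]
= [([5], 1), ([1], 1)]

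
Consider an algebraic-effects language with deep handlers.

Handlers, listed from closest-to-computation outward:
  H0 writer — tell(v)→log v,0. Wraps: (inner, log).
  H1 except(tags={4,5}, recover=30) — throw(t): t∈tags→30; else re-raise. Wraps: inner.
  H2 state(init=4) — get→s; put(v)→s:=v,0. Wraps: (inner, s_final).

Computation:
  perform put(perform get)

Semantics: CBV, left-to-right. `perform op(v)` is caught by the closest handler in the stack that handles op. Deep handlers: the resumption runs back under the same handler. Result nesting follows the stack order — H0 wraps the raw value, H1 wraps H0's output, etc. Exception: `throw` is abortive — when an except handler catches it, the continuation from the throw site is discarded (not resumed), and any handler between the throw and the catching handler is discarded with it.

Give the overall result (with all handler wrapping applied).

Answer: ((0, ()), 4)

Step-by-step:
get @ H2 ⇒ 4
put(4) @ H2 ⇒ s:=4
H0 returns (0, ())
H1 returns (0, ())
H2 returns ((0, ()), 4)
= ((0, ()), 4)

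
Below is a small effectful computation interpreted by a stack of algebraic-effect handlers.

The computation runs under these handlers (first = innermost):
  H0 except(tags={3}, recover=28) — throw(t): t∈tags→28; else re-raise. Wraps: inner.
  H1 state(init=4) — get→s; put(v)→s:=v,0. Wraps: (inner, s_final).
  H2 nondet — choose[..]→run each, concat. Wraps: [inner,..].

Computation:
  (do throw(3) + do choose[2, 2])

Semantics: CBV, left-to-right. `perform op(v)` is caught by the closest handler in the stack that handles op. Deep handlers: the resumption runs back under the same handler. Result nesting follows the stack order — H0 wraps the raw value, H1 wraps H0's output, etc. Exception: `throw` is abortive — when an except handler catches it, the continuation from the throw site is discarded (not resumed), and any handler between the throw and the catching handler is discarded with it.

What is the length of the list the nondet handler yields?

Step-by-step:
throw(3) @ H0 caught ⇒ 28
H1 returns (28, 4)
H2 returns [(28, 4)]
= [(28, 4)]

Answer: 1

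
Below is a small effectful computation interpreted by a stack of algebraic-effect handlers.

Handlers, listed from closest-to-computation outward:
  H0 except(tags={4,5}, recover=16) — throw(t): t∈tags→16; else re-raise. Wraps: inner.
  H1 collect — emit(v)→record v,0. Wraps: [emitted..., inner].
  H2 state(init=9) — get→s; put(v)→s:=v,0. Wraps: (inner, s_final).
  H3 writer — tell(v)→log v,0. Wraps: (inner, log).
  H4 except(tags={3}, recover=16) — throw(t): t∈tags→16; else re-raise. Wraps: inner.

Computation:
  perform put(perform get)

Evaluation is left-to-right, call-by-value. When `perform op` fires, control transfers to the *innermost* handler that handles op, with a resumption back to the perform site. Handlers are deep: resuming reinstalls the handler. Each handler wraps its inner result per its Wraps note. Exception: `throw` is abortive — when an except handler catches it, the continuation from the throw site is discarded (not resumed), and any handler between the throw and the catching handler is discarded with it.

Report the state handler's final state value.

Step-by-step:
get @ H2 ⇒ 9
put(9) @ H2 ⇒ s:=9
H0 returns 0
H1 returns [0]
H2 returns ([0], 9)
H3 returns (([0], 9), ())
H4 returns (([0], 9), ())
= (([0], 9), ())

Answer: 9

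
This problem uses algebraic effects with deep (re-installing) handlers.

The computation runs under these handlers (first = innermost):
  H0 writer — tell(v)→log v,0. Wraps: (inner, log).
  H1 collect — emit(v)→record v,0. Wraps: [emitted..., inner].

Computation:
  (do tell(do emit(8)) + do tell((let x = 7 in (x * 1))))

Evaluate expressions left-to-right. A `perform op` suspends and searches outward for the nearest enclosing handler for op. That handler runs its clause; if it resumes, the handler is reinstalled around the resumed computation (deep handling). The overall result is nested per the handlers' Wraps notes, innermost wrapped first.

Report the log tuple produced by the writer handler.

Evaluation trace:
emit(8) @ H1 ⇒ out+=8
tell(0) @ H0 ⇒ log+=0
tell(7) @ H0 ⇒ log+=7
H0 returns (0, (0, 7))
H1 returns [8, (0, (0, 7))]
= [8, (0, (0, 7))]

Answer: (0, 7)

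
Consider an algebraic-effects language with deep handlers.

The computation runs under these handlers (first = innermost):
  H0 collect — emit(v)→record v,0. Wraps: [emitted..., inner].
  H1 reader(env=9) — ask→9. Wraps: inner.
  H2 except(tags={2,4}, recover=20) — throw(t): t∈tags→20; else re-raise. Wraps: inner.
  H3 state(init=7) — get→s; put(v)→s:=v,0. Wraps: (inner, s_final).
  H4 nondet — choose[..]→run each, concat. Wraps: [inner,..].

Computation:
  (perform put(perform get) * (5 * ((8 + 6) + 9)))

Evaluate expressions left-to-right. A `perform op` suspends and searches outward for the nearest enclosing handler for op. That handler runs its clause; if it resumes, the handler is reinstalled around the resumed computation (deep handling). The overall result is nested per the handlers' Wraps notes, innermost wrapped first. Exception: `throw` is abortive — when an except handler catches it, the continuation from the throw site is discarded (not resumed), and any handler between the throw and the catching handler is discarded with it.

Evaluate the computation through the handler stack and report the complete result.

Working:
get @ H3 ⇒ 7
put(7) @ H3 ⇒ s:=7
H0 returns [0]
H1 returns [0]
H2 returns [0]
H3 returns ([0], 7)
H4 returns [([0], 7)]
= [([0], 7)]

Answer: [([0], 7)]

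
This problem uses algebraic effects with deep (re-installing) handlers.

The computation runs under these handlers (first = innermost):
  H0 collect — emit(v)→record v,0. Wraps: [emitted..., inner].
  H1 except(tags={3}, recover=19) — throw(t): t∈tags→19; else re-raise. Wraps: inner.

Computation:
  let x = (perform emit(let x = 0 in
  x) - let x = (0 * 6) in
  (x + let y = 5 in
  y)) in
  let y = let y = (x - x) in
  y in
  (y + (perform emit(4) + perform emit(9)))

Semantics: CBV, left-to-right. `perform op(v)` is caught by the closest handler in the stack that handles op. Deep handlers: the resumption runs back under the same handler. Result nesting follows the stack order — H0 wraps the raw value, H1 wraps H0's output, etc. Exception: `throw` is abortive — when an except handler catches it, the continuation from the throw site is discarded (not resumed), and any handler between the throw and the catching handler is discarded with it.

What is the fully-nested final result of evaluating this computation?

Answer: [0, 4, 9, 0]

Evaluation trace:
emit(0) @ H0 ⇒ out+=0
emit(4) @ H0 ⇒ out+=4
emit(9) @ H0 ⇒ out+=9
H0 returns [0, 4, 9, 0]
H1 returns [0, 4, 9, 0]
= [0, 4, 9, 0]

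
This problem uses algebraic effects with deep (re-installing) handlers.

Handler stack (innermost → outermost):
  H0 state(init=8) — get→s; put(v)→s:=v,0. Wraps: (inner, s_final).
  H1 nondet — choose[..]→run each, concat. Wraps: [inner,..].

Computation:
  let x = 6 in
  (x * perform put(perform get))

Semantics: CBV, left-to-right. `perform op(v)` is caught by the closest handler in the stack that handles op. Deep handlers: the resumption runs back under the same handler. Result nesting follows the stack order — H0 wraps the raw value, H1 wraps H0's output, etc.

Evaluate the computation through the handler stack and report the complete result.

Step-by-step:
get @ H0 ⇒ 8
put(8) @ H0 ⇒ s:=8
H0 returns (0, 8)
H1 returns [(0, 8)]
= [(0, 8)]

Answer: [(0, 8)]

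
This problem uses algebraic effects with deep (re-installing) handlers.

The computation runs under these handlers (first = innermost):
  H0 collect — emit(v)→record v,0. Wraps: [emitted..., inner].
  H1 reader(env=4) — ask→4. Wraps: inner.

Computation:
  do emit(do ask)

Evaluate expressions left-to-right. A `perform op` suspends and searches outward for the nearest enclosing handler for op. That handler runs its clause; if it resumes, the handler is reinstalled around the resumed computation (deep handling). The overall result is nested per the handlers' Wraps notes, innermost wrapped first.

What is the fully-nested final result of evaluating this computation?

Step-by-step:
ask @ H1 ⇒ 4
emit(4) @ H0 ⇒ out+=4
H0 returns [4, 0]
H1 returns [4, 0]
= [4, 0]

Answer: [4, 0]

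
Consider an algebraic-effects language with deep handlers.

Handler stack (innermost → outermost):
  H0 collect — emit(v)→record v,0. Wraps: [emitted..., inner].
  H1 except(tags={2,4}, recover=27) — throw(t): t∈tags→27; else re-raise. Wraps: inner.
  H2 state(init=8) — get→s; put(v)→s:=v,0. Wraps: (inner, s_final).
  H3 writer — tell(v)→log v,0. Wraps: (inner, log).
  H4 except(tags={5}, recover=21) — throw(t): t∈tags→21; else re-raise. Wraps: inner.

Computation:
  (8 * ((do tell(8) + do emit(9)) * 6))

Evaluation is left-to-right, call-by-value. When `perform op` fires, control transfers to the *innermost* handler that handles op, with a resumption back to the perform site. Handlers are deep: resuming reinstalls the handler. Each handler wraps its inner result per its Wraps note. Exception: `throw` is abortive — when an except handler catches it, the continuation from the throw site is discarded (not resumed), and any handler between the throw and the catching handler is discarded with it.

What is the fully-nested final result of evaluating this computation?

Answer: (([9, 0], 8), (8))

Step-by-step:
tell(8) @ H3 ⇒ log+=8
emit(9) @ H0 ⇒ out+=9
H0 returns [9, 0]
H1 returns [9, 0]
H2 returns ([9, 0], 8)
H3 returns (([9, 0], 8), (8))
H4 returns (([9, 0], 8), (8))
= (([9, 0], 8), (8))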